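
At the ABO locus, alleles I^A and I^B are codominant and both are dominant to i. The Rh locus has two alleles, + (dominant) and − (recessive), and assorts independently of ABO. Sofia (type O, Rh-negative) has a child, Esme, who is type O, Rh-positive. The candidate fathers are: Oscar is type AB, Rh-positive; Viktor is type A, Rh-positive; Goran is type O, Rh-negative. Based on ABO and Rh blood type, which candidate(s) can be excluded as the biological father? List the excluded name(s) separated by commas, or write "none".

A candidate is excluded only if no genotype consistent with his phenotype could produce a type O, Rh-positive child with a type O, Rh-negative mother.
Oscar (type AB, Rh+): no genotype consistent with that phenotype can produce a type-O Rh+ child with a type-O mother.
Goran (type O, Rh-): no genotype consistent with that phenotype can produce a type-O Rh+ child with a type-O mother.

Oscar, Goran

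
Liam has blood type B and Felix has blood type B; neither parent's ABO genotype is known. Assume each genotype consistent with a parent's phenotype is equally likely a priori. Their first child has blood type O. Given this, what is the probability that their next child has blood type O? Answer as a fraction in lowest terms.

1/4

Possible genotypes: Liam ∈ {BB, BO}; Felix ∈ {BB, BO}.
Weight each parental genotype pair by prior × P(type-O child):
  BO × BO: posterior weight 1; P(next child type O) = 1/4.
Weighted sum = 1/4.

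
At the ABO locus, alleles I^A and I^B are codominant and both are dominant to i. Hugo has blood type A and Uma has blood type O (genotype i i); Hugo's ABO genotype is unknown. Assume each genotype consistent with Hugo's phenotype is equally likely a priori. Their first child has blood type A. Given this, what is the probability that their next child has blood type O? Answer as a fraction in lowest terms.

Possible genotypes: Hugo ∈ {I^A I^A, I^A i}; Uma ∈ {i i}.
Weight each parental genotype pair by prior × P(type-A child):
  I^A I^A × i i: posterior weight 2/3; P(next child type O) = 0.
  I^A i × i i: posterior weight 1/3; P(next child type O) = 1/2.
Weighted sum = 1/6.

1/6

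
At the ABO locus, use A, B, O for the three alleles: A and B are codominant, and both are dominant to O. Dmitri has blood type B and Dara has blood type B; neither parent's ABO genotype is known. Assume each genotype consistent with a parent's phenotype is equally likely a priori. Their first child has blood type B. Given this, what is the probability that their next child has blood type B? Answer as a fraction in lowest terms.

19/20

Possible genotypes: Dmitri ∈ {BB, BO}; Dara ∈ {BB, BO}.
Weight each parental genotype pair by prior × P(type-B child):
  BB × BB: posterior weight 4/15; P(next child type B) = 1.
  BB × BO: posterior weight 4/15; P(next child type B) = 1.
  BO × BB: posterior weight 4/15; P(next child type B) = 1.
  BO × BO: posterior weight 1/5; P(next child type B) = 3/4.
Weighted sum = 19/20.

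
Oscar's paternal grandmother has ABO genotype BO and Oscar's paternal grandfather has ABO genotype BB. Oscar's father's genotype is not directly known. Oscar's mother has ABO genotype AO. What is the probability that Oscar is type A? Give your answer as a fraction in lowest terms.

1/8

Oscar's father's ABO genotype from BO × BB: 1/2 BB, 1/2 BO.
Crossing each possibility with the mother AO and summing P(type A): 1/2·0 + 1/2·1/4 = 1/8.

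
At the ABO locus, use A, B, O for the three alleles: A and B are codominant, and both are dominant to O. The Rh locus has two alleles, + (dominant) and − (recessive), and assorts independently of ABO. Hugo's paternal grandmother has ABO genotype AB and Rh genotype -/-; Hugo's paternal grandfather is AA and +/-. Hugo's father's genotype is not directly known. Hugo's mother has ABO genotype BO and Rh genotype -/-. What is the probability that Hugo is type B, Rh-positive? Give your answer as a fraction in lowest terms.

Hugo's father's ABO genotype from AB × AA: 1/2 AA, 1/2 AB.
Crossing each possibility with the mother BO and summing P(type B): 1/2·0 + 1/2·1/2 = 1/4.
Similarly for Rh via the father's Rh distribution: P(Rh+) = 1/4.
Independent loci: 1/4 × 1/4 = 1/16.

1/16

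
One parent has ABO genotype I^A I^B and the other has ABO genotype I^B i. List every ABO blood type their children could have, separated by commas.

A, B, AB

Gametes from I^A I^B × I^B i give offspring ABO genotypes I^A I^B, I^A i, I^B I^B, I^B i, i.e. phenotypes A, B, AB.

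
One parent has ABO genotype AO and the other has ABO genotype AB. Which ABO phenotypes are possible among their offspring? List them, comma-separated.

Gametes from AO × AB give offspring ABO genotypes AA, AB, AO, BO, i.e. phenotypes A, B, AB.

A, B, AB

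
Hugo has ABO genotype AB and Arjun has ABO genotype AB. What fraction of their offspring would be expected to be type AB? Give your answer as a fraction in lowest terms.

ABO cross AB × AB → offspring phenotypes: 1/4 A, 1/4 B, 1/2 AB.
So P(type AB) = 1/2.

1/2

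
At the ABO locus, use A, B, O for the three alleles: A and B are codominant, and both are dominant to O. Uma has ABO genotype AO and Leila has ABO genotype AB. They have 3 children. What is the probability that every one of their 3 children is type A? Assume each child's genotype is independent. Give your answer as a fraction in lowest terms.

ABO cross AO × AB → 1/2 A, 1/4 B, 1/4 AB.
So P(type A) = 1/2 per child.
All 3 independent: (1/2)^3 = 1/8.

1/8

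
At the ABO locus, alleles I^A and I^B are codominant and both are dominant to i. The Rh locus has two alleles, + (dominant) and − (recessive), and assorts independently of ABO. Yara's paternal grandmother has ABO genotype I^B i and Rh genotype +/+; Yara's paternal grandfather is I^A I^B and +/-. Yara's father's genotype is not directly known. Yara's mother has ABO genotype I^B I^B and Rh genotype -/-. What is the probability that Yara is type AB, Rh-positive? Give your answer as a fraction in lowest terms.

3/16

Yara's father's ABO genotype from I^B i × I^A I^B: 1/4 I^A I^B, 1/4 I^A i, 1/4 I^B I^B, 1/4 I^B i.
Crossing each possibility with the mother I^B I^B and summing P(type AB): 1/4·1/2 + 1/4·1/2 + 1/4·0 + 1/4·0 = 1/4.
Similarly for Rh via the father's Rh distribution: P(Rh+) = 3/4.
Independent loci: 1/4 × 3/4 = 3/16.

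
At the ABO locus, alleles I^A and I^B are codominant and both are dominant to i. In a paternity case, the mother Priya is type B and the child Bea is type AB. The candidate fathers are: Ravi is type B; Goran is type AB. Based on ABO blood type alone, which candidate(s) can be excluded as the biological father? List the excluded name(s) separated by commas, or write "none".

A candidate is excluded only if no genotype consistent with his phenotype could produce a type AB child with a type B mother.
Ravi (type B): no genotype consistent with that phenotype can produce a type-AB child with a type-B mother.

Ravi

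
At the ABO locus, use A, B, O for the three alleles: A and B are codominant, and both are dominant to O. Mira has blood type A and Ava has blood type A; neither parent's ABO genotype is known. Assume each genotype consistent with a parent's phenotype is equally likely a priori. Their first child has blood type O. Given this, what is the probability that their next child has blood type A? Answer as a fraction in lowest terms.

3/4

Possible genotypes: Mira ∈ {AA, AO}; Ava ∈ {AA, AO}.
Weight each parental genotype pair by prior × P(type-O child):
  AO × AO: posterior weight 1; P(next child type A) = 3/4.
Weighted sum = 3/4.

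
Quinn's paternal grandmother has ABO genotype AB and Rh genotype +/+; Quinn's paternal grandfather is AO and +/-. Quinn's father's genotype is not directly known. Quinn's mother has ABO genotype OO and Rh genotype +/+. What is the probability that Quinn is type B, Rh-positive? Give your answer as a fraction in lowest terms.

Quinn's father's ABO genotype from AB × AO: 1/4 AA, 1/4 AB, 1/4 AO, 1/4 BO.
Crossing each possibility with the mother OO and summing P(type B): 1/4·0 + 1/4·1/2 + 1/4·0 + 1/4·1/2 = 1/4.
Similarly for Rh via the father's Rh distribution: P(Rh+) = 1.
Independent loci: 1/4 × 1 = 1/4.

1/4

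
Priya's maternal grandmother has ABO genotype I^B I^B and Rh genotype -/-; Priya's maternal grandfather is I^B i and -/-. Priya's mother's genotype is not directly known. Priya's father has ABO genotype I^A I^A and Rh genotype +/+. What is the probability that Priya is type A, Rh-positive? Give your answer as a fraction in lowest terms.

1/4

Priya's mother's ABO genotype from I^B I^B × I^B i: 1/2 I^B I^B, 1/2 I^B i.
Crossing each possibility with the father I^A I^A and summing P(type A): 1/2·0 + 1/2·1/2 = 1/4.
Similarly for Rh via the mother's Rh distribution: P(Rh+) = 1.
Independent loci: 1/4 × 1 = 1/4.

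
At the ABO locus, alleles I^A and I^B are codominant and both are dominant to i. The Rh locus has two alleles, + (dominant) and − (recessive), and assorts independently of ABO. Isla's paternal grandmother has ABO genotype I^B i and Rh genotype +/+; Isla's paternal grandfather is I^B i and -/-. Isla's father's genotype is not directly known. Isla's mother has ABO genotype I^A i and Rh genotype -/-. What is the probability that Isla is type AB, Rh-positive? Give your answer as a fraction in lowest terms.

Isla's father's ABO genotype from I^B i × I^B i: 1/4 I^B I^B, 1/2 I^B i, 1/4 i i.
Crossing each possibility with the mother I^A i and summing P(type AB): 1/4·1/2 + 1/2·1/4 + 1/4·0 = 1/4.
Similarly for Rh via the father's Rh distribution: P(Rh+) = 1/2.
Independent loci: 1/4 × 1/2 = 1/8.

1/8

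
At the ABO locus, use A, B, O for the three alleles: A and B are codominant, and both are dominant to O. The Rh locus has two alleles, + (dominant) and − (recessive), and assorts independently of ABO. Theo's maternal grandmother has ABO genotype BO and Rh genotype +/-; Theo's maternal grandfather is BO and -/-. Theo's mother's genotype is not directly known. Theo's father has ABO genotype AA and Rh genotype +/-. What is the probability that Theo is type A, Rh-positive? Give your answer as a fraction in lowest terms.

Theo's mother's ABO genotype from BO × BO: 1/4 BB, 1/2 BO, 1/4 OO.
Crossing each possibility with the father AA and summing P(type A): 1/4·0 + 1/2·1/2 + 1/4·1 = 1/2.
Similarly for Rh via the mother's Rh distribution: P(Rh+) = 5/8.
Independent loci: 1/2 × 5/8 = 5/16.

5/16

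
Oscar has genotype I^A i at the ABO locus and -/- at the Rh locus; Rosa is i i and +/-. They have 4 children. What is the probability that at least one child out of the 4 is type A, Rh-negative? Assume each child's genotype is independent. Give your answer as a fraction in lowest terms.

175/256

ABO cross I^A i × i i → 1/2 O, 1/2 A.
Rh cross -/- × +/- → 1/2 Rh+, 1/2 Rh-; so P(type A, Rh-negative) = 1/2 × 1/2 = 1/4 per child.
P(none) = (3/4)^4 = 81/256; P(at least one) = 1 − 81/256 = 175/256.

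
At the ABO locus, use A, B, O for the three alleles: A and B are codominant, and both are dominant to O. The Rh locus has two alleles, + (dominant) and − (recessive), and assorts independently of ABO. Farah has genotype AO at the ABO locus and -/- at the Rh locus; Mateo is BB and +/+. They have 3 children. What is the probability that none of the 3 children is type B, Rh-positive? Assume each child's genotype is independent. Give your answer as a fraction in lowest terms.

1/8

ABO cross AO × BB → 1/2 B, 1/2 AB.
Rh cross -/- × +/+ → 1 Rh+; so P(type B, Rh-positive) = 1/2 × 1 = 1/2 per child.
P(not type B, Rh-positive) = 1/2 for one child; (1/2)^3 = 1/8.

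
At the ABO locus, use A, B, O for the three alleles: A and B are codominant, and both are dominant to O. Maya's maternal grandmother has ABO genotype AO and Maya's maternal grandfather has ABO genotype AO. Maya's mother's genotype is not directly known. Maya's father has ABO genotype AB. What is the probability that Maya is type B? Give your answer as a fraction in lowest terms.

Maya's mother's ABO genotype from AO × AO: 1/4 AA, 1/2 AO, 1/4 OO.
Crossing each possibility with the father AB and summing P(type B): 1/4·0 + 1/2·1/4 + 1/4·1/2 = 1/4.

1/4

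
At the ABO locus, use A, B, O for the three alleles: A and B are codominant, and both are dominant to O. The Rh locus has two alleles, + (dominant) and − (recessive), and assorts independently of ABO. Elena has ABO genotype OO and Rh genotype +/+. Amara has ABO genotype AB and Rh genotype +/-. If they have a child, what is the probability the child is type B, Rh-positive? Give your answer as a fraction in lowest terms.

1/2

ABO cross OO × AB → offspring phenotypes: 1/2 A, 1/2 B.
Rh cross +/+ × +/- → 1 Rh+.
Independent loci: P(type B, Rh-positive) = 1/2 × 1 = 1/2.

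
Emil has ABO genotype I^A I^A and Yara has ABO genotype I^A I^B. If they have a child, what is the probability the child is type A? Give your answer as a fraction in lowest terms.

ABO cross I^A I^A × I^A I^B → offspring phenotypes: 1/2 A, 1/2 AB.
So P(type A) = 1/2.

1/2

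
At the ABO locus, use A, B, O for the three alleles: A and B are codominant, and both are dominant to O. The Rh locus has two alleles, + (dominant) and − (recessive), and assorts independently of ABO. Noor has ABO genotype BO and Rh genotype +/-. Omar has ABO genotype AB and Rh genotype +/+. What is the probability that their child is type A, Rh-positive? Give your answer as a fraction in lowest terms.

1/4

ABO cross BO × AB → offspring phenotypes: 1/4 A, 1/2 B, 1/4 AB.
Rh cross +/- × +/+ → 1 Rh+.
Independent loci: P(type A, Rh-positive) = 1/4 × 1 = 1/4.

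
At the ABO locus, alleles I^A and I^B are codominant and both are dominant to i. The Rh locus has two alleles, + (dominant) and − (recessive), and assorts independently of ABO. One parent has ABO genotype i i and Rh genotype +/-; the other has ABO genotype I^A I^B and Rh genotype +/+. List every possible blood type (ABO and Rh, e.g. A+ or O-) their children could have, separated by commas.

Gametes from i i × I^A I^B give offspring ABO genotypes I^A i, I^B i, i.e. phenotypes A, B.
Rh cross +/- × +/+ → phenotypes Rh+.
Combining independently: A+, B+.

A+, B+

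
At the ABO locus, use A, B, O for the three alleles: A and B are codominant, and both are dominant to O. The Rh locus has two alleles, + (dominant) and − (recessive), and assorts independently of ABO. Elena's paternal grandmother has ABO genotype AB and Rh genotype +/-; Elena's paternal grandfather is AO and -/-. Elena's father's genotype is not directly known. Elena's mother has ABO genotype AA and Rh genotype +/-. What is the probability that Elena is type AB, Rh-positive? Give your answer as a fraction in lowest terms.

5/32

Elena's father's ABO genotype from AB × AO: 1/4 AA, 1/4 AB, 1/4 AO, 1/4 BO.
Crossing each possibility with the mother AA and summing P(type AB): 1/4·0 + 1/4·1/2 + 1/4·0 + 1/4·1/2 = 1/4.
Similarly for Rh via the father's Rh distribution: P(Rh+) = 5/8.
Independent loci: 1/4 × 5/8 = 5/32.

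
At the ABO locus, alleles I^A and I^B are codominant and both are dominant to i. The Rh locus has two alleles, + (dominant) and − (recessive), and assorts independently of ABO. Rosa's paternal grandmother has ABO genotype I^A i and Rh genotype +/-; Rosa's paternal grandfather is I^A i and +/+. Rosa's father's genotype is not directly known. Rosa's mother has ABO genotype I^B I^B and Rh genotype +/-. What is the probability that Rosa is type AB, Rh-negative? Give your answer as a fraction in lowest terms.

1/16

Rosa's father's ABO genotype from I^A i × I^A i: 1/4 I^A I^A, 1/2 I^A i, 1/4 i i.
Crossing each possibility with the mother I^B I^B and summing P(type AB): 1/4·1 + 1/2·1/2 + 1/4·0 = 1/2.
Similarly for Rh via the father's Rh distribution: P(Rh-) = 1/8.
Independent loci: 1/2 × 1/8 = 1/16.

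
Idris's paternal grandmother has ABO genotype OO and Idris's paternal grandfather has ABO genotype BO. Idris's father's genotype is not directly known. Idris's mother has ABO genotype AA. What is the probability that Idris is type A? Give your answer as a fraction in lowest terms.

3/4

Idris's father's ABO genotype from OO × BO: 1/2 BO, 1/2 OO.
Crossing each possibility with the mother AA and summing P(type A): 1/2·1/2 + 1/2·1 = 3/4.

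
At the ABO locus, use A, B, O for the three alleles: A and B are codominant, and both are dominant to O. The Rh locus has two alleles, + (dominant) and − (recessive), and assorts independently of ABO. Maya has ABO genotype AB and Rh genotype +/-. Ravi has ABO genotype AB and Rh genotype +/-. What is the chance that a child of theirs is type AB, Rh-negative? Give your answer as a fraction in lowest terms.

ABO cross AB × AB → offspring phenotypes: 1/4 A, 1/4 B, 1/2 AB.
Rh cross +/- × +/- → 3/4 Rh+, 1/4 Rh-.
Independent loci: P(type AB, Rh-negative) = 1/2 × 1/4 = 1/8.

1/8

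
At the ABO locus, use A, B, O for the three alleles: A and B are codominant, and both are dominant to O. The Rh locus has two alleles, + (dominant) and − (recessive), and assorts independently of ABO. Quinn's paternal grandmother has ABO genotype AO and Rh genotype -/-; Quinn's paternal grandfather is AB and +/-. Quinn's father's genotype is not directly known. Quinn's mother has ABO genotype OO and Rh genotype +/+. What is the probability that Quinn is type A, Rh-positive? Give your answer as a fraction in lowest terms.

1/2

Quinn's father's ABO genotype from AO × AB: 1/4 AA, 1/4 AB, 1/4 AO, 1/4 BO.
Crossing each possibility with the mother OO and summing P(type A): 1/4·1 + 1/4·1/2 + 1/4·1/2 + 1/4·0 = 1/2.
Similarly for Rh via the father's Rh distribution: P(Rh+) = 1.
Independent loci: 1/2 × 1 = 1/2.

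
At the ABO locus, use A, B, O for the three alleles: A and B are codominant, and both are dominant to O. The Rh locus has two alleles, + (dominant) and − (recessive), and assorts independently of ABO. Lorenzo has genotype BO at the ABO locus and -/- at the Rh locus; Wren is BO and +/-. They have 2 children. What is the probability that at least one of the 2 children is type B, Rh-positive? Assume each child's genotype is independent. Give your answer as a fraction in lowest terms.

ABO cross BO × BO → 1/4 O, 3/4 B.
Rh cross -/- × +/- → 1/2 Rh+, 1/2 Rh-; so P(type B, Rh-positive) = 3/4 × 1/2 = 3/8 per child.
P(none) = (5/8)^2 = 25/64; P(at least one) = 1 − 25/64 = 39/64.

39/64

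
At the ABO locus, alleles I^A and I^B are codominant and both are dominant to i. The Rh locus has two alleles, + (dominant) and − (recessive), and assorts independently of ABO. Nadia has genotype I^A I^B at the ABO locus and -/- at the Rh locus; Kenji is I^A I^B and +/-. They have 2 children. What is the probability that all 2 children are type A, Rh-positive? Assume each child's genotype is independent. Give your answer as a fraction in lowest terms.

ABO cross I^A I^B × I^A I^B → 1/4 A, 1/4 B, 1/2 AB.
Rh cross -/- × +/- → 1/2 Rh+, 1/2 Rh-; so P(type A, Rh-positive) = 1/4 × 1/2 = 1/8 per child.
All 2 independent: (1/8)^2 = 1/64.

1/64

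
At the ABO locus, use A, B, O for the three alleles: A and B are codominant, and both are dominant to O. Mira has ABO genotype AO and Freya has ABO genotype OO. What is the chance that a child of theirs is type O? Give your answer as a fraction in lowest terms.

1/2

ABO cross AO × OO → offspring phenotypes: 1/2 O, 1/2 A.
So P(type O) = 1/2.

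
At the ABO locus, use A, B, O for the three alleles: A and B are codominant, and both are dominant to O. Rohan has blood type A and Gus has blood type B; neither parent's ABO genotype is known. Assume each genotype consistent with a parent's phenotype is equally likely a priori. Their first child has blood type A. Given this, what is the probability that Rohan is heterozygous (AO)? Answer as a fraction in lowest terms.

Possible genotypes: Rohan ∈ {AA, AO}; Gus ∈ {BB, BO}.
Weight each parental genotype pair by prior × P(type-A child):
  AA × BO: posterior weight 2/3.
  AO × BO: posterior weight 1/3.
Sum the posterior weight over pairs where Rohan is AO: 1/3.

1/3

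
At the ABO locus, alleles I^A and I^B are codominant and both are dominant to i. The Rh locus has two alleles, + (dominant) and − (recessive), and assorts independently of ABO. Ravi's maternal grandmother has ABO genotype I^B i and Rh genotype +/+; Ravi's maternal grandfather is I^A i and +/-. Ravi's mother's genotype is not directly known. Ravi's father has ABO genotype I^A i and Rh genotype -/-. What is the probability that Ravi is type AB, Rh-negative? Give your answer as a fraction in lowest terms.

Ravi's mother's ABO genotype from I^B i × I^A i: 1/4 I^A I^B, 1/4 I^A i, 1/4 I^B i, 1/4 i i.
Crossing each possibility with the father I^A i and summing P(type AB): 1/4·1/4 + 1/4·0 + 1/4·1/4 + 1/4·0 = 1/8.
Similarly for Rh via the mother's Rh distribution: P(Rh-) = 1/4.
Independent loci: 1/8 × 1/4 = 1/32.

1/32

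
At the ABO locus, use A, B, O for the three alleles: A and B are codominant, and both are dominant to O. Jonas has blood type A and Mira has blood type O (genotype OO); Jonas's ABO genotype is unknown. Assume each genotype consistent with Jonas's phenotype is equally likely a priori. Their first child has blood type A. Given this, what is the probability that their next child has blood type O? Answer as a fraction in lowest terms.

1/6

Possible genotypes: Jonas ∈ {AA, AO}; Mira ∈ {OO}.
Weight each parental genotype pair by prior × P(type-A child):
  AA × OO: posterior weight 2/3; P(next child type O) = 0.
  AO × OO: posterior weight 1/3; P(next child type O) = 1/2.
Weighted sum = 1/6.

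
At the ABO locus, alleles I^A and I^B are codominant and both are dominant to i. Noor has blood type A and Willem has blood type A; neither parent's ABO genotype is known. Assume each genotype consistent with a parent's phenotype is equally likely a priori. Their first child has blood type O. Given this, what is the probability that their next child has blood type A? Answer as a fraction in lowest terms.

3/4

Possible genotypes: Noor ∈ {I^A I^A, I^A i}; Willem ∈ {I^A I^A, I^A i}.
Weight each parental genotype pair by prior × P(type-O child):
  I^A i × I^A i: posterior weight 1; P(next child type A) = 3/4.
Weighted sum = 3/4.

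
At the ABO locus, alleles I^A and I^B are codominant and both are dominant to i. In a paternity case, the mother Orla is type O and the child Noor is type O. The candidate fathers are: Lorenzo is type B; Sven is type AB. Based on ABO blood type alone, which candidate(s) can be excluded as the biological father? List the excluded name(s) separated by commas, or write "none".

A candidate is excluded only if no genotype consistent with his phenotype could produce a type O child with a type O mother.
Sven (type AB): no genotype consistent with that phenotype can produce a type-O child with a type-O mother.

Sven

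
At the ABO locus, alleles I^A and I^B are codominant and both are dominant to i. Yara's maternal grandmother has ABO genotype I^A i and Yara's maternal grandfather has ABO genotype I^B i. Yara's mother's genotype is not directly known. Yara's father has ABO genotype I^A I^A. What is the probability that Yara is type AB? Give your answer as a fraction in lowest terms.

Yara's mother's ABO genotype from I^A i × I^B i: 1/4 I^A I^B, 1/4 I^A i, 1/4 I^B i, 1/4 i i.
Crossing each possibility with the father I^A I^A and summing P(type AB): 1/4·1/2 + 1/4·0 + 1/4·1/2 + 1/4·0 = 1/4.

1/4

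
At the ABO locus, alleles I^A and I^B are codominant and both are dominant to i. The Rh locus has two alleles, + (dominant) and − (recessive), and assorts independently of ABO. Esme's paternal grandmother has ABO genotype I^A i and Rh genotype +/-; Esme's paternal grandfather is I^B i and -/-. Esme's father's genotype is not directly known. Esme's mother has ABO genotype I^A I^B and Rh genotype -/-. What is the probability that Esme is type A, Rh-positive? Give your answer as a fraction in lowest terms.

Esme's father's ABO genotype from I^A i × I^B i: 1/4 I^A I^B, 1/4 I^A i, 1/4 I^B i, 1/4 i i.
Crossing each possibility with the mother I^A I^B and summing P(type A): 1/4·1/4 + 1/4·1/2 + 1/4·1/4 + 1/4·1/2 = 3/8.
Similarly for Rh via the father's Rh distribution: P(Rh+) = 1/4.
Independent loci: 3/8 × 1/4 = 3/32.

3/32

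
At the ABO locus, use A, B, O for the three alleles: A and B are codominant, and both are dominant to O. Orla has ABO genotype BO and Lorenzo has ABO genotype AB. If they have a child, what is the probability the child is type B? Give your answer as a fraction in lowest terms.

1/2

ABO cross BO × AB → offspring phenotypes: 1/4 A, 1/2 B, 1/4 AB.
So P(type B) = 1/2.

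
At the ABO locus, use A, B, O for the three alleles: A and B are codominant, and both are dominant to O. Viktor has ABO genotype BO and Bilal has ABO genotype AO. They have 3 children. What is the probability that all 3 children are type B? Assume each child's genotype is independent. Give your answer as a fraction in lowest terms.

1/64

ABO cross BO × AO → 1/4 O, 1/4 A, 1/4 B, 1/4 AB.
So P(type B) = 1/4 per child.
All 3 independent: (1/4)^3 = 1/64.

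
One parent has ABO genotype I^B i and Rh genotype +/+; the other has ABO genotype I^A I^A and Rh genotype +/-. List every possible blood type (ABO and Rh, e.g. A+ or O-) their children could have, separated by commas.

A+, AB+

Gametes from I^B i × I^A I^A give offspring ABO genotypes I^A I^B, I^A i, i.e. phenotypes A, AB.
Rh cross +/+ × +/- → phenotypes Rh+.
Combining independently: A+, AB+.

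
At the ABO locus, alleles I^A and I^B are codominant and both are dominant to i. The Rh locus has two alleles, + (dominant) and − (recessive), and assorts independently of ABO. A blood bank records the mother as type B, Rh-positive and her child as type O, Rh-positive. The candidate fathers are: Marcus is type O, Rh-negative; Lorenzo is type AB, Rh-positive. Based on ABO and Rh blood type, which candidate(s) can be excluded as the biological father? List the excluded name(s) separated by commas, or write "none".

A candidate is excluded only if no genotype consistent with his phenotype could produce a type O, Rh-positive child with a type B, Rh-positive mother.
Lorenzo (type AB, Rh+): no genotype consistent with that phenotype can produce a type-O Rh+ child with a type-B mother.

Lorenzo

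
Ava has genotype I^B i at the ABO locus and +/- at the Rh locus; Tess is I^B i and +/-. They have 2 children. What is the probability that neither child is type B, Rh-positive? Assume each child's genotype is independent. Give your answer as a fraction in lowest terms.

ABO cross I^B i × I^B i → 1/4 O, 3/4 B.
Rh cross +/- × +/- → 3/4 Rh+, 1/4 Rh-; so P(type B, Rh-positive) = 3/4 × 3/4 = 9/16 per child.
P(not type B, Rh-positive) = 7/16 for one child; (7/16)^2 = 49/256.

49/256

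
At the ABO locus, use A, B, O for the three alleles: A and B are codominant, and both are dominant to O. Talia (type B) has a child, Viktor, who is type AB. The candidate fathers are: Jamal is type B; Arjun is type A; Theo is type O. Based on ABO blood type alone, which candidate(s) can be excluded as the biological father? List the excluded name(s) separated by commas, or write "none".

Jamal, Theo

A candidate is excluded only if no genotype consistent with his phenotype could produce a type AB child with a type B mother.
Jamal (type B): no genotype consistent with that phenotype can produce a type-AB child with a type-B mother.
Theo (type O): no genotype consistent with that phenotype can produce a type-AB child with a type-B mother.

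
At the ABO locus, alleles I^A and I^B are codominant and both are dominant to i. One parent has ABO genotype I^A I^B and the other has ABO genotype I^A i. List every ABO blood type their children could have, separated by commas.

A, B, AB

Gametes from I^A I^B × I^A i give offspring ABO genotypes I^A I^A, I^A I^B, I^A i, I^B i, i.e. phenotypes A, B, AB.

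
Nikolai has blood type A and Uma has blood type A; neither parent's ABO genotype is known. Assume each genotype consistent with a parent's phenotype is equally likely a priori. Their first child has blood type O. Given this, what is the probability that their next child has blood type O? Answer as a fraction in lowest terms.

1/4

Possible genotypes: Nikolai ∈ {AA, AO}; Uma ∈ {AA, AO}.
Weight each parental genotype pair by prior × P(type-O child):
  AO × AO: posterior weight 1; P(next child type O) = 1/4.
Weighted sum = 1/4.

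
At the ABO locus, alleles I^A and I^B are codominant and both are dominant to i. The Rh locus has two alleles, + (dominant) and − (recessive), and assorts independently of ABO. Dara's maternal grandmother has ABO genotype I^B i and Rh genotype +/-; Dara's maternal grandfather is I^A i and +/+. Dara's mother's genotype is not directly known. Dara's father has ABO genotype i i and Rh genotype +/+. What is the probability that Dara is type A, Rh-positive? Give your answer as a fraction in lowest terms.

1/4

Dara's mother's ABO genotype from I^B i × I^A i: 1/4 I^A I^B, 1/4 I^A i, 1/4 I^B i, 1/4 i i.
Crossing each possibility with the father i i and summing P(type A): 1/4·1/2 + 1/4·1/2 + 1/4·0 + 1/4·0 = 1/4.
Similarly for Rh via the mother's Rh distribution: P(Rh+) = 1.
Independent loci: 1/4 × 1 = 1/4.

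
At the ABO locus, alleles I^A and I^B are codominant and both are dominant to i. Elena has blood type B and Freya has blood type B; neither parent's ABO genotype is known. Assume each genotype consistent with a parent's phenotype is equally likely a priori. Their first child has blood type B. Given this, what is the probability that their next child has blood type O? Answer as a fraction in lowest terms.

Possible genotypes: Elena ∈ {I^B I^B, I^B i}; Freya ∈ {I^B I^B, I^B i}.
Weight each parental genotype pair by prior × P(type-B child):
  I^B I^B × I^B I^B: posterior weight 4/15; P(next child type O) = 0.
  I^B I^B × I^B i: posterior weight 4/15; P(next child type O) = 0.
  I^B i × I^B I^B: posterior weight 4/15; P(next child type O) = 0.
  I^B i × I^B i: posterior weight 1/5; P(next child type O) = 1/4.
Weighted sum = 1/20.

1/20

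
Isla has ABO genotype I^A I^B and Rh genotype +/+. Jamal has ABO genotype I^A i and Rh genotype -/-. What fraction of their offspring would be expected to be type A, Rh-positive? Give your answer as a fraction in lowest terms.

ABO cross I^A I^B × I^A i → offspring phenotypes: 1/2 A, 1/4 B, 1/4 AB.
Rh cross +/+ × -/- → 1 Rh+.
Independent loci: P(type A, Rh-positive) = 1/2 × 1 = 1/2.

1/2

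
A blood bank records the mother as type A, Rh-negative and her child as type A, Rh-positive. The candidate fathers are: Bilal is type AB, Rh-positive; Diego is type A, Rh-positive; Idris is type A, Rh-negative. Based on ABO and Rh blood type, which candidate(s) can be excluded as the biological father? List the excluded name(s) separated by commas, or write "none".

A candidate is excluded only if no genotype consistent with his phenotype could produce a type A, Rh-positive child with a type A, Rh-negative mother.
Idris (type A, Rh-): no genotype consistent with that phenotype can produce a type-A Rh+ child with a type-A mother.

Idris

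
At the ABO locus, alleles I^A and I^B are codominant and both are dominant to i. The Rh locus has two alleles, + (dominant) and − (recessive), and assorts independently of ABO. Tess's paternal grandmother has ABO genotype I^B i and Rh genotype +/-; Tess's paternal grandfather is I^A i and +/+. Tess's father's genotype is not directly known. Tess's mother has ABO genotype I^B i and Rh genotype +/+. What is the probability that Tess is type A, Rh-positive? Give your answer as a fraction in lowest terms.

1/8

Tess's father's ABO genotype from I^B i × I^A i: 1/4 I^A I^B, 1/4 I^A i, 1/4 I^B i, 1/4 i i.
Crossing each possibility with the mother I^B i and summing P(type A): 1/4·1/4 + 1/4·1/4 + 1/4·0 + 1/4·0 = 1/8.
Similarly for Rh via the father's Rh distribution: P(Rh+) = 1.
Independent loci: 1/8 × 1 = 1/8.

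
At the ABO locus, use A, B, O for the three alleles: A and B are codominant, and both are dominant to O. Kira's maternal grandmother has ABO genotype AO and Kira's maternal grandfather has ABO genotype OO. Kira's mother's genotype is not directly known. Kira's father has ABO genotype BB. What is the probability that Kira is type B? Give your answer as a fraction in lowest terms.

Kira's mother's ABO genotype from AO × OO: 1/2 AO, 1/2 OO.
Crossing each possibility with the father BB and summing P(type B): 1/2·1/2 + 1/2·1 = 3/4.

3/4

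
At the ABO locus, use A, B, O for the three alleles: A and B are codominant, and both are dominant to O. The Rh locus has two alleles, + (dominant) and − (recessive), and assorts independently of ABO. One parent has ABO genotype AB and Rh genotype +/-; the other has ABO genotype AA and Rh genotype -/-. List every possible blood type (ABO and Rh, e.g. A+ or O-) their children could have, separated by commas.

Gametes from AB × AA give offspring ABO genotypes AA, AB, i.e. phenotypes A, AB.
Rh cross +/- × -/- → phenotypes Rh+, Rh-.
Combining independently: A+, A-, AB+, AB-.

A+, A-, AB+, AB-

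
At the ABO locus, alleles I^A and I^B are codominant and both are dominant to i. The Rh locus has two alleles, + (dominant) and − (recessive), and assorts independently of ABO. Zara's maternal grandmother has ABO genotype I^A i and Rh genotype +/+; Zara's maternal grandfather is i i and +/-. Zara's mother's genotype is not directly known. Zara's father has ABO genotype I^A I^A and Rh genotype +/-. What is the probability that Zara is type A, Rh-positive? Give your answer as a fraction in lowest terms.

7/8

Zara's mother's ABO genotype from I^A i × i i: 1/2 I^A i, 1/2 i i.
Crossing each possibility with the father I^A I^A and summing P(type A): 1/2·1 + 1/2·1 = 1.
Similarly for Rh via the mother's Rh distribution: P(Rh+) = 7/8.
Independent loci: 1 × 7/8 = 7/8.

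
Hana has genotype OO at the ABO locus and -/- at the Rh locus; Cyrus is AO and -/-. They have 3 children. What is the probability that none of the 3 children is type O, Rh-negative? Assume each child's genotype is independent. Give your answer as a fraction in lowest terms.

ABO cross OO × AO → 1/2 O, 1/2 A.
Rh cross -/- × -/- → 1 Rh-; so P(type O, Rh-negative) = 1/2 × 1 = 1/2 per child.
P(not type O, Rh-negative) = 1/2 for one child; (1/2)^3 = 1/8.

1/8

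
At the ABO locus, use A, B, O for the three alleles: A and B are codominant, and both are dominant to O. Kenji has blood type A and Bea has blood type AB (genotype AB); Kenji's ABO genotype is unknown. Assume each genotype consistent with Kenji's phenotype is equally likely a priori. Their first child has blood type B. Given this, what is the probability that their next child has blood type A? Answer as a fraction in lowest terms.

1/2

Possible genotypes: Kenji ∈ {AA, AO}; Bea ∈ {AB}.
Weight each parental genotype pair by prior × P(type-B child):
  AO × AB: posterior weight 1; P(next child type A) = 1/2.
Weighted sum = 1/2.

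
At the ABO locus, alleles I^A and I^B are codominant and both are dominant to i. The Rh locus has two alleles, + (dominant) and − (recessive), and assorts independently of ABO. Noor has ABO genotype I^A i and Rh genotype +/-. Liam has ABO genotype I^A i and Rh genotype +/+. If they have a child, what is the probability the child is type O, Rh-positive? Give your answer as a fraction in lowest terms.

1/4

ABO cross I^A i × I^A i → offspring phenotypes: 1/4 O, 3/4 A.
Rh cross +/- × +/+ → 1 Rh+.
Independent loci: P(type O, Rh-positive) = 1/4 × 1 = 1/4.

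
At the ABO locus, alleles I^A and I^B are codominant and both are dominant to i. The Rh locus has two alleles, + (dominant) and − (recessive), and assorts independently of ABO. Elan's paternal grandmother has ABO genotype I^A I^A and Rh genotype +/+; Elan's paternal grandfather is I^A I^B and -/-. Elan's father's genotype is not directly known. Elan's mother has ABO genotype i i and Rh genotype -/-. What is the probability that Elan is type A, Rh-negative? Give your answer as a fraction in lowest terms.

Elan's father's ABO genotype from I^A I^A × I^A I^B: 1/2 I^A I^A, 1/2 I^A I^B.
Crossing each possibility with the mother i i and summing P(type A): 1/2·1 + 1/2·1/2 = 3/4.
Similarly for Rh via the father's Rh distribution: P(Rh-) = 1/2.
Independent loci: 3/4 × 1/2 = 3/8.

3/8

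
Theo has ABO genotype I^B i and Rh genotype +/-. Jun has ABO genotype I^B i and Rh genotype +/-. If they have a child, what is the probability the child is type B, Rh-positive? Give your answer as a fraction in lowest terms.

ABO cross I^B i × I^B i → offspring phenotypes: 1/4 O, 3/4 B.
Rh cross +/- × +/- → 3/4 Rh+, 1/4 Rh-.
Independent loci: P(type B, Rh-positive) = 3/4 × 3/4 = 9/16.

9/16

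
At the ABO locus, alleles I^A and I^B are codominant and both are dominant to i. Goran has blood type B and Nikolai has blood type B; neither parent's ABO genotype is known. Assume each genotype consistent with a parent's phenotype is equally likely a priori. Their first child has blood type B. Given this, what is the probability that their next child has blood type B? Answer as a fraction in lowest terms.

19/20

Possible genotypes: Goran ∈ {I^B I^B, I^B i}; Nikolai ∈ {I^B I^B, I^B i}.
Weight each parental genotype pair by prior × P(type-B child):
  I^B I^B × I^B I^B: posterior weight 4/15; P(next child type B) = 1.
  I^B I^B × I^B i: posterior weight 4/15; P(next child type B) = 1.
  I^B i × I^B I^B: posterior weight 4/15; P(next child type B) = 1.
  I^B i × I^B i: posterior weight 1/5; P(next child type B) = 3/4.
Weighted sum = 19/20.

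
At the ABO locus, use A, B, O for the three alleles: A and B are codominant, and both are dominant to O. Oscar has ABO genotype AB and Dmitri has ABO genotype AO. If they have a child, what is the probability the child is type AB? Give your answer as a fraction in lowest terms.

1/4

ABO cross AB × AO → offspring phenotypes: 1/2 A, 1/4 B, 1/4 AB.
So P(type AB) = 1/4.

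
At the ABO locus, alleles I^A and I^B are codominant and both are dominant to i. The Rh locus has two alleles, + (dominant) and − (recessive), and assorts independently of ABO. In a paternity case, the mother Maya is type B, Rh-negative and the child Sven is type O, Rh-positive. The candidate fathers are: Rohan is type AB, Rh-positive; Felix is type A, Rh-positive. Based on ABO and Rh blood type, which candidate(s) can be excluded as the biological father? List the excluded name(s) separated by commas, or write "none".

Rohan

A candidate is excluded only if no genotype consistent with his phenotype could produce a type O, Rh-positive child with a type B, Rh-negative mother.
Rohan (type AB, Rh+): no genotype consistent with that phenotype can produce a type-O Rh+ child with a type-B mother.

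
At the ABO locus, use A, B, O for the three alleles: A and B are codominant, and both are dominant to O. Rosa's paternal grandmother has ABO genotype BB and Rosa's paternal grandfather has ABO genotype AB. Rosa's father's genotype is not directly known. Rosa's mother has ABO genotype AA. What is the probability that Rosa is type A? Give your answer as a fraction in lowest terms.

Rosa's father's ABO genotype from BB × AB: 1/2 AB, 1/2 BB.
Crossing each possibility with the mother AA and summing P(type A): 1/2·1/2 + 1/2·0 = 1/4.

1/4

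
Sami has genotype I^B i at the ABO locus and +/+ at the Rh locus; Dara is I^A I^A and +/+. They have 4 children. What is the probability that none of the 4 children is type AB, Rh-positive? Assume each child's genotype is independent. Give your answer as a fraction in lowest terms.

1/16

ABO cross I^B i × I^A I^A → 1/2 A, 1/2 AB.
Rh cross +/+ × +/+ → 1 Rh+; so P(type AB, Rh-positive) = 1/2 × 1 = 1/2 per child.
P(not type AB, Rh-positive) = 1/2 for one child; (1/2)^4 = 1/16.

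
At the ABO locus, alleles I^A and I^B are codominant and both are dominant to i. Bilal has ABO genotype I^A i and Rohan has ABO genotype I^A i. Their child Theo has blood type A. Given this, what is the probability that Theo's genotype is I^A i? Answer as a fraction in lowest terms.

2/3

Cross I^A i × I^A i → 1/4 I^A I^A, 1/2 I^A i, 1/4 i i.
Type-A genotypes among offspring: I^A I^A (1/4), I^A i (1/2); total 3/4.
P(I^A i | type A) = (1/2) / (3/4) = 2/3.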